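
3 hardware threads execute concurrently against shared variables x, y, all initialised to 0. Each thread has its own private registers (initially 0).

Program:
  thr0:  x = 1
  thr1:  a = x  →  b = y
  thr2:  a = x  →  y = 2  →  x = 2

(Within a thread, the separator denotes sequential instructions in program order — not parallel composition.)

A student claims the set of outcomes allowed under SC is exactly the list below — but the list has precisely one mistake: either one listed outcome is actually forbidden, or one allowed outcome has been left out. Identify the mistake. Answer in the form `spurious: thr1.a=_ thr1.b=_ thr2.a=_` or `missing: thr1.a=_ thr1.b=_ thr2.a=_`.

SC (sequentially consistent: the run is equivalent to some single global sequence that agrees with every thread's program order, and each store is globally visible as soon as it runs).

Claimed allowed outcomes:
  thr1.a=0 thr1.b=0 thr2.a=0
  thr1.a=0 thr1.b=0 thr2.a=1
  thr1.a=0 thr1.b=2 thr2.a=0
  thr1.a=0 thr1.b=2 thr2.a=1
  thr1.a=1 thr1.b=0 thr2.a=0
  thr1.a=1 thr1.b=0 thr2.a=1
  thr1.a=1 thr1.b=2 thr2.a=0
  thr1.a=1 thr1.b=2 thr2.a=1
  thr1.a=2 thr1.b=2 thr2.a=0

outcome vector order: (thr1.a,thr1.b,thr2.a)
[SC] allowed = {000 001 020 021 100 101 120 121 220 221}
SC∖claimed = {221}

missing: thr1.a=2 thr1.b=2 thr2.a=1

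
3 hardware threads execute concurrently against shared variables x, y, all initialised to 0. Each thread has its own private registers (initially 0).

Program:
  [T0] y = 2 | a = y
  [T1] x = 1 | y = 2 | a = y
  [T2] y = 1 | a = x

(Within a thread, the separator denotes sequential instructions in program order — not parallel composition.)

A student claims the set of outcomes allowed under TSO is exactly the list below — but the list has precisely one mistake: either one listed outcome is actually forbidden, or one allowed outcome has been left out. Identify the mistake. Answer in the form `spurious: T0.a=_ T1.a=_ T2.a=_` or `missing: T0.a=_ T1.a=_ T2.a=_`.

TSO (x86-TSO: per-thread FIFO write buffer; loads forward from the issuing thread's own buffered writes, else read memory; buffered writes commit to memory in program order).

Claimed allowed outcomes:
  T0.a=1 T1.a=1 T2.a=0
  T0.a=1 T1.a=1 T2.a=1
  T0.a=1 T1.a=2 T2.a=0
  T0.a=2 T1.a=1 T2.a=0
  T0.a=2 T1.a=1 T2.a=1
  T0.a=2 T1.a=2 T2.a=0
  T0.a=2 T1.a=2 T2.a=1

missing: T0.a=1 T1.a=2 T2.a=1

outcome vector order: (T0.a,T1.a,T2.a)
TSO (8): <1 1 0>, <1 1 1>, <1 2 0>, <1 2 1>, <2 1 0>, <2 1 1>, <2 2 0>, <2 2 1>
TSO∖claimed = {<1 2 1>}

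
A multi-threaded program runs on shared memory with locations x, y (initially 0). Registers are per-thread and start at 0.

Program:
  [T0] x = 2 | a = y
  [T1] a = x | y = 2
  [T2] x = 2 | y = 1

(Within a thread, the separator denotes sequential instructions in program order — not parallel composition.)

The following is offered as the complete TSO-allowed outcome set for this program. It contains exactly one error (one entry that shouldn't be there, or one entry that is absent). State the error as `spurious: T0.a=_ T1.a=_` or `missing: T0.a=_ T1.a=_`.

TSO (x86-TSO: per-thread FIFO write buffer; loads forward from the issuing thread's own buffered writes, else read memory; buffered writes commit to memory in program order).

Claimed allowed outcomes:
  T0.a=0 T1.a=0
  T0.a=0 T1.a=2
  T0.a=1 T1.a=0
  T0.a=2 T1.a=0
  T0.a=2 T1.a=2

missing: T0.a=1 T1.a=2

outcome vector order: (T0.a,T1.a)
TSO (6): 0/0 0/2 1/0 1/2 2/0 2/2
TSO∖claimed = {1/2}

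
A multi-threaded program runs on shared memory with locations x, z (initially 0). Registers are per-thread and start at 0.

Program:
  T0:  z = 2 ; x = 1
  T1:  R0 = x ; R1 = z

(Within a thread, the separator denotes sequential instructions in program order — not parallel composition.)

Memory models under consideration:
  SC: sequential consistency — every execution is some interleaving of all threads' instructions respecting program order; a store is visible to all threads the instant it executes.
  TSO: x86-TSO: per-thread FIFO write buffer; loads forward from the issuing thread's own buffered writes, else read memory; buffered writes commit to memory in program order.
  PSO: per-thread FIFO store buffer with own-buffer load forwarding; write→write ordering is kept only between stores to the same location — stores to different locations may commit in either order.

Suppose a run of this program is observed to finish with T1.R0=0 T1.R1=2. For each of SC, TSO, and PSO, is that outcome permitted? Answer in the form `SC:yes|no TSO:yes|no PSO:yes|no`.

SC:yes TSO:yes PSO:yes

outcome vector order: (T1.R0,T1.R1)
SC (3): (0,0); (0,2); (1,2)
TSO (3): (0,0); (0,2); (1,2)
PSO (4): (0,0); (0,2); (1,0); (1,2)
target (0,2) ∈ {SC,TSO,PSO}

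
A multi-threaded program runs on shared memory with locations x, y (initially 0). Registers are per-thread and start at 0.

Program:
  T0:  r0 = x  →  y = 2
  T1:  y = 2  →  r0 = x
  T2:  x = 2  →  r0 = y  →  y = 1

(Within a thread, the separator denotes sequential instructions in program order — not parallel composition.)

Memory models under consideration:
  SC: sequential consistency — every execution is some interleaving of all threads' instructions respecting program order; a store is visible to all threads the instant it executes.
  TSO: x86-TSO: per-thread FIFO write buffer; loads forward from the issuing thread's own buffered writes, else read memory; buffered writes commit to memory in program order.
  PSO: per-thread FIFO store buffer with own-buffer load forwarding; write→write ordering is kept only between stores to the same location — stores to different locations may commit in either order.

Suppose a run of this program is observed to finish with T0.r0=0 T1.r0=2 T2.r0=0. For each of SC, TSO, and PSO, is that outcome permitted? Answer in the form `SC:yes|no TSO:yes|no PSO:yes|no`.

outcome vector order: (T0.r0,T1.r0,T2.r0)
under SC → 002, 020, 022, 202, 220, 222
under TSO → 000, 002, 020, 022, 200, 202, 220, 222
under PSO → 000, 002, 020, 022, 200, 202, 220, 222
target 020 ∈ {SC,TSO,PSO}

SC:yes TSO:yes PSO:yes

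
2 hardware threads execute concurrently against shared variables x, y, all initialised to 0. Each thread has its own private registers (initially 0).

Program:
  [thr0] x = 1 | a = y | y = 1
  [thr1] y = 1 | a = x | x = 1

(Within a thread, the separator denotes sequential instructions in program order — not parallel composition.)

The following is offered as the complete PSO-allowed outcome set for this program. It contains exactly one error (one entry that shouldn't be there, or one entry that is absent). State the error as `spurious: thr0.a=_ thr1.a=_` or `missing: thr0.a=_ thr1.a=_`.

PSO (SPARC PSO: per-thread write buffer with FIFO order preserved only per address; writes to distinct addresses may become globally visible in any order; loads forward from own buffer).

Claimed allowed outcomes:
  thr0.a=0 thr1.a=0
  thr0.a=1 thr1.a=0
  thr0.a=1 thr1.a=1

outcome vector order: (thr0.a,thr1.a)
PSO (4): 00 01 10 11
PSO∖claimed = {01}

missing: thr0.a=0 thr1.a=1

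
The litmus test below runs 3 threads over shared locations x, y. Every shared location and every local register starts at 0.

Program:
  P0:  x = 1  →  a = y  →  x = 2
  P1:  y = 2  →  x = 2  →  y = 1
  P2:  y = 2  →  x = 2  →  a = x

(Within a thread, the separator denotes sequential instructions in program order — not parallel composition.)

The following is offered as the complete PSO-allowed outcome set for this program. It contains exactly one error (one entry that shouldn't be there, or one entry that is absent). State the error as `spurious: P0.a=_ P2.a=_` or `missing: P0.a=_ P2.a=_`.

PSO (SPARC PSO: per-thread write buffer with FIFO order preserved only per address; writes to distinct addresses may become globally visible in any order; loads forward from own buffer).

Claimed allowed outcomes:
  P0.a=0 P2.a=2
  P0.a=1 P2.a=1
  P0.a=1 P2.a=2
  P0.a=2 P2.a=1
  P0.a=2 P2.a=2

missing: P0.a=0 P2.a=1

outcome vector order: (P0.a,P2.a)
PSO: 6 outcomes — {01; 02; 11; 12; 21; 22}
PSO∖claimed = {01}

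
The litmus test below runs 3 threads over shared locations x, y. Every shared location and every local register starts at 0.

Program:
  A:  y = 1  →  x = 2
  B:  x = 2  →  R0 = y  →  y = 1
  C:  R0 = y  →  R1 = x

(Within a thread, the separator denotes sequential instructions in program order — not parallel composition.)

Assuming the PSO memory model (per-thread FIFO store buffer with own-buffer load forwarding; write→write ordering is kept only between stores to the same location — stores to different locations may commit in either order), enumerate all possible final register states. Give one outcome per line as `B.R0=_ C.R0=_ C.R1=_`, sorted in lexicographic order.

B.R0=0 C.R0=0 C.R1=0
B.R0=0 C.R0=0 C.R1=2
B.R0=0 C.R0=1 C.R1=0
B.R0=0 C.R0=1 C.R1=2
B.R0=1 C.R0=0 C.R1=0
B.R0=1 C.R0=0 C.R1=2
B.R0=1 C.R0=1 C.R1=0
B.R0=1 C.R0=1 C.R1=2

outcome vector order: (B.R0,C.R0,C.R1)
|PSO outcomes| = 8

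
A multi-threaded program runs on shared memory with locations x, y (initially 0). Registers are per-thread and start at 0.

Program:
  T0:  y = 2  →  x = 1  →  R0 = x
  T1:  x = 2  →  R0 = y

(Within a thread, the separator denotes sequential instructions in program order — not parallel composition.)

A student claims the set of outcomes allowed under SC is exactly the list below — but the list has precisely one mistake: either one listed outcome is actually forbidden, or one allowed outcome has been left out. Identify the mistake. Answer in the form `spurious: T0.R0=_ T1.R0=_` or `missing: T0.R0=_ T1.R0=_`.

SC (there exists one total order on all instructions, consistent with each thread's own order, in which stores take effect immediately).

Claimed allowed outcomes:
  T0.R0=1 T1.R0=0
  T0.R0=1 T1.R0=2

outcome vector order: (T0.R0,T1.R0)
[SC] allowed = {10, 12, 22}
SC∖claimed = {22}

missing: T0.R0=2 T1.R0=2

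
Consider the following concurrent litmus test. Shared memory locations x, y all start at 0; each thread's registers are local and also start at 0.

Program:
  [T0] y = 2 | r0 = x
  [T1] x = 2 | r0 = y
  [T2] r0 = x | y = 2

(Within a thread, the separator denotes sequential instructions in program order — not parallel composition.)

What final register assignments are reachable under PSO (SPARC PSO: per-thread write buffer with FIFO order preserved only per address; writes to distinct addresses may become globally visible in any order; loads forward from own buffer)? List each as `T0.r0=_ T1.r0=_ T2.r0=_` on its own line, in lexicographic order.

T0.r0=0 T1.r0=0 T2.r0=0
T0.r0=0 T1.r0=0 T2.r0=2
T0.r0=0 T1.r0=2 T2.r0=0
T0.r0=0 T1.r0=2 T2.r0=2
T0.r0=2 T1.r0=0 T2.r0=0
T0.r0=2 T1.r0=0 T2.r0=2
T0.r0=2 T1.r0=2 T2.r0=0
T0.r0=2 T1.r0=2 T2.r0=2

outcome vector order: (T0.r0,T1.r0,T2.r0)
|PSO outcomes| = 8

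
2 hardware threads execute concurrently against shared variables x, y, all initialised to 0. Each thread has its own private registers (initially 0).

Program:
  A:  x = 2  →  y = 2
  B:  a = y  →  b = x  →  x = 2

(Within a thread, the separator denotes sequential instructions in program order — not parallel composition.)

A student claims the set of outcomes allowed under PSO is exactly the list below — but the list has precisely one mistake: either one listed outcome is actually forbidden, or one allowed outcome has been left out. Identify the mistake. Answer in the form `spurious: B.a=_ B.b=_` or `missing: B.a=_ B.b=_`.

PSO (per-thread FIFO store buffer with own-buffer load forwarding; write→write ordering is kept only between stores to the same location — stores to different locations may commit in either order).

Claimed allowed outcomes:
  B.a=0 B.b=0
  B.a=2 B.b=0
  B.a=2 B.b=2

missing: B.a=0 B.b=2

outcome vector order: (B.a,B.b)
PSO: 4 outcomes — {00 02 20 22}
PSO∖claimed = {02}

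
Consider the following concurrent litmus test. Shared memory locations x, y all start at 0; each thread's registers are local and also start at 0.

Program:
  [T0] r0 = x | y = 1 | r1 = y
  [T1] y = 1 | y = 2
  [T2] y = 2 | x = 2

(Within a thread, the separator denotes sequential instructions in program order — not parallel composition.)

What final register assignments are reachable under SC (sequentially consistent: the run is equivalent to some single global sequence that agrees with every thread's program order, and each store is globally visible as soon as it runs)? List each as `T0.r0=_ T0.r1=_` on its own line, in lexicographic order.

outcome vector order: (T0.r0,T0.r1)
|SC outcomes| = 4

T0.r0=0 T0.r1=1
T0.r0=0 T0.r1=2
T0.r0=2 T0.r1=1
T0.r0=2 T0.r1=2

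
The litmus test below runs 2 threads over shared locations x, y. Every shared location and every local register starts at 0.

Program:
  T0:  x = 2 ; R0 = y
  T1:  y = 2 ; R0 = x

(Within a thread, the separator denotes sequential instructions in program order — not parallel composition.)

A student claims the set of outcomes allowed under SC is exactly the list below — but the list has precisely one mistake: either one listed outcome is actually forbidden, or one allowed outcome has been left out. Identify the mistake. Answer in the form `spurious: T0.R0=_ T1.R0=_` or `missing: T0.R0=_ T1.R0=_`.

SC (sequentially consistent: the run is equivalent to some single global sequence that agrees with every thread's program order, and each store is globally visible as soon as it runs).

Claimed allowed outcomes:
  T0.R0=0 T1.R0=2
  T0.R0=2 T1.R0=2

outcome vector order: (T0.R0,T1.R0)
under SC → <0 2>, <2 0>, <2 2>
SC∖claimed = {<2 0>}

missing: T0.R0=2 T1.R0=0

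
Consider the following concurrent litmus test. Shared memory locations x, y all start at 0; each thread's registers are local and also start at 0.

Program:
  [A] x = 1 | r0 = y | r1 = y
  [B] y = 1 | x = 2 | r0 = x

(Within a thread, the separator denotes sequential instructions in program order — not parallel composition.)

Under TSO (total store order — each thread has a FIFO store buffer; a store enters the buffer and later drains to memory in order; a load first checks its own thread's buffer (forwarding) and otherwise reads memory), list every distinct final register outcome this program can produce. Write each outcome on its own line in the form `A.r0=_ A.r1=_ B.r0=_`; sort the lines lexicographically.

outcome vector order: (A.r0,A.r1,B.r0)
|TSO outcomes| = 6

A.r0=0 A.r1=0 B.r0=1
A.r0=0 A.r1=0 B.r0=2
A.r0=0 A.r1=1 B.r0=1
A.r0=0 A.r1=1 B.r0=2
A.r0=1 A.r1=1 B.r0=1
A.r0=1 A.r1=1 B.r0=2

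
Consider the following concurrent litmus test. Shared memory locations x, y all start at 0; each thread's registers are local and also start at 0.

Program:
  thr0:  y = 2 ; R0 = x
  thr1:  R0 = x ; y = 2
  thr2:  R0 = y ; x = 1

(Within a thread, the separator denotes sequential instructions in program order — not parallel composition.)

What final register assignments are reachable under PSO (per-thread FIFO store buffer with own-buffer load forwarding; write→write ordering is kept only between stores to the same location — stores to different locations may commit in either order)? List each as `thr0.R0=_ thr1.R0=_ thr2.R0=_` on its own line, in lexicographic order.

outcome vector order: (thr0.R0,thr1.R0,thr2.R0)
|PSO outcomes| = 8

thr0.R0=0 thr1.R0=0 thr2.R0=0
thr0.R0=0 thr1.R0=0 thr2.R0=2
thr0.R0=0 thr1.R0=1 thr2.R0=0
thr0.R0=0 thr1.R0=1 thr2.R0=2
thr0.R0=1 thr1.R0=0 thr2.R0=0
thr0.R0=1 thr1.R0=0 thr2.R0=2
thr0.R0=1 thr1.R0=1 thr2.R0=0
thr0.R0=1 thr1.R0=1 thr2.R0=2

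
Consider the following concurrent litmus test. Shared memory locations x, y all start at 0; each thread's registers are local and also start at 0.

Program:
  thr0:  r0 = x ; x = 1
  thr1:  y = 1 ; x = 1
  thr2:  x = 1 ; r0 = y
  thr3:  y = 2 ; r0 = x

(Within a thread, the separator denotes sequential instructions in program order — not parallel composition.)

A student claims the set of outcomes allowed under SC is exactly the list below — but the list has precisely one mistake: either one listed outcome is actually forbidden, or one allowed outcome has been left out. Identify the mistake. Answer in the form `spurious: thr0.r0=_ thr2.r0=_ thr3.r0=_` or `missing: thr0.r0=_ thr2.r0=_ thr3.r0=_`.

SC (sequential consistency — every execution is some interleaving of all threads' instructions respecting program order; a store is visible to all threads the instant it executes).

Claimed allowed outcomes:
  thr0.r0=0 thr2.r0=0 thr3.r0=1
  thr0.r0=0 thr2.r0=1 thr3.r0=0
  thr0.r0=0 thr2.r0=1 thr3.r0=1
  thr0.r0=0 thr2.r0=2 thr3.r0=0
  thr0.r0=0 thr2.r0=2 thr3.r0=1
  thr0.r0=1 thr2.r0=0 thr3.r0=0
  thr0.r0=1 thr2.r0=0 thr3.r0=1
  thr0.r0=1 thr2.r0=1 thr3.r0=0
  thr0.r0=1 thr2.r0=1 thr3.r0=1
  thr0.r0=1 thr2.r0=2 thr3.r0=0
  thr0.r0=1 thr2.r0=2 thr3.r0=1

outcome vector order: (thr0.r0,thr2.r0,thr3.r0)
SC (10): 001 010 011 020 021 101 110 111 120 121
claimed∖SC = {100}

spurious: thr0.r0=1 thr2.r0=0 thr3.r0=0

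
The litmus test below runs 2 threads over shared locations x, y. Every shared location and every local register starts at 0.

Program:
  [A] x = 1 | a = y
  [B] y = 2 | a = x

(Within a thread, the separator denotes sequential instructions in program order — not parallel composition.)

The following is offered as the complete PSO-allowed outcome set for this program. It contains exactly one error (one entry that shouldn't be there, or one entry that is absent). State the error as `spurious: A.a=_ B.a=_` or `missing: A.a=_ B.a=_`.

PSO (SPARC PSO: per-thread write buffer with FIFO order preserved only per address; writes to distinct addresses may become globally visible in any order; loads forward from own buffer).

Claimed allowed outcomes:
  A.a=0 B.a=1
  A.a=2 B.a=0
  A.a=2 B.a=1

missing: A.a=0 B.a=0

outcome vector order: (A.a,B.a)
[PSO] allowed = {0/0, 0/1, 2/0, 2/1}
PSO∖claimed = {0/0}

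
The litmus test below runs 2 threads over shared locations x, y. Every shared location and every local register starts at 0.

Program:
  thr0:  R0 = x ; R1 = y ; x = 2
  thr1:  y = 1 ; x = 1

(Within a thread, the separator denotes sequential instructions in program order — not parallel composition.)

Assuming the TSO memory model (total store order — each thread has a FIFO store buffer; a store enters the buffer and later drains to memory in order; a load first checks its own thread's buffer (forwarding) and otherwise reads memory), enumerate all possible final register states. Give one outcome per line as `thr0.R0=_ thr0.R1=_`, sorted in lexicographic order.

outcome vector order: (thr0.R0,thr0.R1)
|TSO outcomes| = 3

thr0.R0=0 thr0.R1=0
thr0.R0=0 thr0.R1=1
thr0.R0=1 thr0.R1=1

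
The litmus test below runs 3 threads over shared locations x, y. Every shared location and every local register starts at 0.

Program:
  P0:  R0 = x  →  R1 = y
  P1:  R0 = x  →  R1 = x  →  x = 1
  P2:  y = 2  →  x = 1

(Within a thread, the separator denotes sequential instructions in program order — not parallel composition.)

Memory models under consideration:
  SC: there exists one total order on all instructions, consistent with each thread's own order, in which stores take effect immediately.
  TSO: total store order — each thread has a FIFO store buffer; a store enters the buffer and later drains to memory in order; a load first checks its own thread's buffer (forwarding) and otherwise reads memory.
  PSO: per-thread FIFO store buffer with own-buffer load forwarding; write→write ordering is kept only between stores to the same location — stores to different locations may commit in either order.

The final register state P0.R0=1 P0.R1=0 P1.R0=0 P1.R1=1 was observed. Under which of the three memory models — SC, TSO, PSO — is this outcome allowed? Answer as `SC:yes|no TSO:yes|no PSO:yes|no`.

outcome vector order: (P0.R0,P0.R1,P1.R0,P1.R1)
under SC → 0000 0001 0011 0200 0201 0211 1000 1200 1201 1211
under TSO → 0000 0001 0011 0200 0201 0211 1000 1200 1201 1211
under PSO → 0000 0001 0011 0200 0201 0211 1000 1001 1011 1200 1201 1211
target 1001 ∈ {PSO}

SC:no TSO:no PSO:yes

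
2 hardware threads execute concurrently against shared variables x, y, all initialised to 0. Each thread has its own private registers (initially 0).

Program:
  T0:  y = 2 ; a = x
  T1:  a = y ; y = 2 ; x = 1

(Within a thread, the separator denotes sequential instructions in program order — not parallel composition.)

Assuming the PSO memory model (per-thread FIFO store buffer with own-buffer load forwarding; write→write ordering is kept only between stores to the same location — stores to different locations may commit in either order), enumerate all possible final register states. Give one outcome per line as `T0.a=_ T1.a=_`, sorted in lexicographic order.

outcome vector order: (T0.a,T1.a)
|PSO outcomes| = 4

T0.a=0 T1.a=0
T0.a=0 T1.a=2
T0.a=1 T1.a=0
T0.a=1 T1.a=2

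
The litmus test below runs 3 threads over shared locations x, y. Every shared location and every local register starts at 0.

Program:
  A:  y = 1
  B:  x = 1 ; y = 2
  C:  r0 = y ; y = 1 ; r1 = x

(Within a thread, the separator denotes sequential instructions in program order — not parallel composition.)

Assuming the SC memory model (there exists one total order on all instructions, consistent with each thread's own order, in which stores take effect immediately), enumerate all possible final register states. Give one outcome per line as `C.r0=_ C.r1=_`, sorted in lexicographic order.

outcome vector order: (C.r0,C.r1)
|SC outcomes| = 5

C.r0=0 C.r1=0
C.r0=0 C.r1=1
C.r0=1 C.r1=0
C.r0=1 C.r1=1
C.r0=2 C.r1=1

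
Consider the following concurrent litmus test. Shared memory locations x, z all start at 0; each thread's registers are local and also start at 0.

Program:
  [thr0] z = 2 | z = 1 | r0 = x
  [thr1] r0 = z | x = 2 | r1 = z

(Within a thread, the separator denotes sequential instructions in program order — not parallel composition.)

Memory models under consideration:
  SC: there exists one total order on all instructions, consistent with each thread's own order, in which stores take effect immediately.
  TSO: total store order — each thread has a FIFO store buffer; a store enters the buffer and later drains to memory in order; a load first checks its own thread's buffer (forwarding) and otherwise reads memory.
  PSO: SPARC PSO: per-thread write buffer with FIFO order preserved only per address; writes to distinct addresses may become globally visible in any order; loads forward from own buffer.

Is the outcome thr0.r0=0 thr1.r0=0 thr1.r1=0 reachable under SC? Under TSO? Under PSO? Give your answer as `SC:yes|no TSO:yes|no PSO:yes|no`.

SC:no TSO:yes PSO:yes

outcome vector order: (thr0.r0,thr1.r0,thr1.r1)
under SC → 001; 011; 021; 200; 201; 202; 211; 221; 222
under TSO → 000; 001; 002; 011; 021; 022; 200; 201; 202; 211; 221; 222
under PSO → 000; 001; 002; 011; 021; 022; 200; 201; 202; 211; 221; 222
target 000 ∈ {TSO,PSO}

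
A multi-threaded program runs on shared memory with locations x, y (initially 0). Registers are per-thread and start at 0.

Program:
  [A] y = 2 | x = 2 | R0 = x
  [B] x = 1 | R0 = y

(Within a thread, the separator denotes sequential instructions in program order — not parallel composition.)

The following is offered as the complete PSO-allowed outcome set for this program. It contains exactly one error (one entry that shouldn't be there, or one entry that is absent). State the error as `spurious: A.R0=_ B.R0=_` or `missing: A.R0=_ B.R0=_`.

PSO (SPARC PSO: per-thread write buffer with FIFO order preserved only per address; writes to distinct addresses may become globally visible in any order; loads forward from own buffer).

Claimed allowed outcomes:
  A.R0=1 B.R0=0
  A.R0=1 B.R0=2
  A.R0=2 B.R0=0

outcome vector order: (A.R0,B.R0)
under PSO → 10; 12; 20; 22
PSO∖claimed = {22}

missing: A.R0=2 B.R0=2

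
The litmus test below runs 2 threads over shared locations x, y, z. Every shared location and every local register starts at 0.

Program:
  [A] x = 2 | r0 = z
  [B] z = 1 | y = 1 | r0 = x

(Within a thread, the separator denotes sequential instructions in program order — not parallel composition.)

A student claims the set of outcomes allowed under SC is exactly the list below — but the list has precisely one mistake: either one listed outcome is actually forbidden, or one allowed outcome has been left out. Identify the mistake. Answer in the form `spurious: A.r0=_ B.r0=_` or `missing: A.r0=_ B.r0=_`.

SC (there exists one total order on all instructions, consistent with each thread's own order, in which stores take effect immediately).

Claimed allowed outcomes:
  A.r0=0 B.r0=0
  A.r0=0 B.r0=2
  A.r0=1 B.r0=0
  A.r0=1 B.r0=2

spurious: A.r0=0 B.r0=0

outcome vector order: (A.r0,B.r0)
SC (3): 0/2; 1/0; 1/2
claimed∖SC = {0/0}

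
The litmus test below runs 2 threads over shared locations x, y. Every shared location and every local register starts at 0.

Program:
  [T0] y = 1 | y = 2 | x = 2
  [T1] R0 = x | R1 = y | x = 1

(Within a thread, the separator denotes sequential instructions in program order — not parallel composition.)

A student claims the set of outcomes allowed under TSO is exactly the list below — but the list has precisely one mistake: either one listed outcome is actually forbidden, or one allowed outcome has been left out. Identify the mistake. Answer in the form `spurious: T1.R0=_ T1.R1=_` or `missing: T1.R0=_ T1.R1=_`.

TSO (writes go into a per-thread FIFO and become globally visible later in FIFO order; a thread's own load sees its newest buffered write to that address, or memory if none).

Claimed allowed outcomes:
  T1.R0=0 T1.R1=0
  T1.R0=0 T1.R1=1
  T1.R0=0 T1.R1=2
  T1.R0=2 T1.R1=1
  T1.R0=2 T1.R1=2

outcome vector order: (T1.R0,T1.R1)
TSO: 4 outcomes — {0/0 0/1 0/2 2/2}
claimed∖TSO = {2/1}

spurious: T1.R0=2 T1.R1=1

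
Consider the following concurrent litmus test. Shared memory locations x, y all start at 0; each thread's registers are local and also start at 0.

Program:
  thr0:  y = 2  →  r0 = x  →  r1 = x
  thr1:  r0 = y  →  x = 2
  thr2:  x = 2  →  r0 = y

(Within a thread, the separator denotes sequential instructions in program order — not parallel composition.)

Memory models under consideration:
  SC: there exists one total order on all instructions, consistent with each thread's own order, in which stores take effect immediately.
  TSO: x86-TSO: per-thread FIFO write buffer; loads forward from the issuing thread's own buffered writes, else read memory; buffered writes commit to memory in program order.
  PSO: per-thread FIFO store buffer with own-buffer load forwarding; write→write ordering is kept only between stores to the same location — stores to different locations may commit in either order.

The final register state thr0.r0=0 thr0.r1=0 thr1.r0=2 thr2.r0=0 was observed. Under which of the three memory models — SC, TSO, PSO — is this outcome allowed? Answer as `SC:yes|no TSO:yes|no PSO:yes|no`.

outcome vector order: (thr0.r0,thr0.r1,thr1.r0,thr2.r0)
SC: 8 outcomes — {0002 0022 0202 0222 2200 2202 2220 2222}
TSO: 12 outcomes — {0000 0002 0020 0022 0200 0202 0220 0222 2200 2202 2220 2222}
PSO: 12 outcomes — {0000 0002 0020 0022 0200 0202 0220 0222 2200 2202 2220 2222}
target 0020 ∈ {TSO,PSO}

SC:no TSO:yes PSO:yes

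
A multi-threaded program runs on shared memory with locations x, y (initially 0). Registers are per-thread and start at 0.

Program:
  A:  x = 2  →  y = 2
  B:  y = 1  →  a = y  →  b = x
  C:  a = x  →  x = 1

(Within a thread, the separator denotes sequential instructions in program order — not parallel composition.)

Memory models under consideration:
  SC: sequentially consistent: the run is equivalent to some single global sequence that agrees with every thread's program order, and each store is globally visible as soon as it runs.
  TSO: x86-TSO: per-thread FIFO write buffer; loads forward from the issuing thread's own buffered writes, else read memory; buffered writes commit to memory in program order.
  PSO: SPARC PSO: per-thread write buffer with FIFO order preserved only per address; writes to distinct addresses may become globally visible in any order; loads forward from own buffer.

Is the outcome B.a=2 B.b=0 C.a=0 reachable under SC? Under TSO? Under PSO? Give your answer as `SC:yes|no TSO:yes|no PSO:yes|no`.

outcome vector order: (B.a,B.b,C.a)
under SC → 1/0/0 1/0/2 1/1/0 1/1/2 1/2/0 1/2/2 2/1/0 2/1/2 2/2/0 2/2/2
under TSO → 1/0/0 1/0/2 1/1/0 1/1/2 1/2/0 1/2/2 2/1/0 2/1/2 2/2/0 2/2/2
under PSO → 1/0/0 1/0/2 1/1/0 1/1/2 1/2/0 1/2/2 2/0/0 2/0/2 2/1/0 2/1/2 2/2/0 2/2/2
target 2/0/0 ∈ {PSO}

SC:no TSO:no PSO:yes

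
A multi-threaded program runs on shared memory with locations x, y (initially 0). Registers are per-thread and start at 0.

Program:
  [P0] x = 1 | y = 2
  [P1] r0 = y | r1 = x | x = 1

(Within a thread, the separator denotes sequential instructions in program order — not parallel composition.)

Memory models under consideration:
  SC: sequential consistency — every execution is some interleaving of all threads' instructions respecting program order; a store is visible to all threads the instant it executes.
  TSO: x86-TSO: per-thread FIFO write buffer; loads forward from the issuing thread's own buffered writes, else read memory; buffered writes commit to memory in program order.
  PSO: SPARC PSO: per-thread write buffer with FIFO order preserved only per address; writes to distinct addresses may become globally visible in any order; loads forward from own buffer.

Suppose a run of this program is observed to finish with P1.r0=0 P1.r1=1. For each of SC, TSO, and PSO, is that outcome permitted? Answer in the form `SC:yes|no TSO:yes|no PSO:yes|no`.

outcome vector order: (P1.r0,P1.r1)
[SC] allowed = {0/0 0/1 2/1}
[TSO] allowed = {0/0 0/1 2/1}
[PSO] allowed = {0/0 0/1 2/0 2/1}
target 0/1 ∈ {SC,TSO,PSO}

SC:yes TSO:yes PSO:yes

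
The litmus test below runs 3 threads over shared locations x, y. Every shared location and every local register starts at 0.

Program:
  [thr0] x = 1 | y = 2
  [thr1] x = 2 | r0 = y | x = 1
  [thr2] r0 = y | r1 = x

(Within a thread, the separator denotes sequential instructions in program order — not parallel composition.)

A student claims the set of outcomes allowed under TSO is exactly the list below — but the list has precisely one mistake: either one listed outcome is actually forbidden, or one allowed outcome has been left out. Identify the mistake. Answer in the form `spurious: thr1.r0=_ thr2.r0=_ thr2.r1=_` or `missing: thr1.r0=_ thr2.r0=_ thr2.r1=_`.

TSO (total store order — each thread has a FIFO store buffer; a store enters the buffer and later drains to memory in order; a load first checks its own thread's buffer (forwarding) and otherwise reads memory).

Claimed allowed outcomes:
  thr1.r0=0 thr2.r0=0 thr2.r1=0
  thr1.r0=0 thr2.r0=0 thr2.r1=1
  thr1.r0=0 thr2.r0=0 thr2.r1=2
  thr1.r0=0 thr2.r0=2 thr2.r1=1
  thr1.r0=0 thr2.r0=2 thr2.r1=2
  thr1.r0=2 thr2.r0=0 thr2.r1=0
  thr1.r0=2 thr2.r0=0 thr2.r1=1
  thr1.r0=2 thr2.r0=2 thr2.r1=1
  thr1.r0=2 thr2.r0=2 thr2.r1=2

outcome vector order: (thr1.r0,thr2.r0,thr2.r1)
TSO: 10 outcomes — {000, 001, 002, 021, 022, 200, 201, 202, 221, 222}
TSO∖claimed = {202}

missing: thr1.r0=2 thr2.r0=0 thr2.r1=2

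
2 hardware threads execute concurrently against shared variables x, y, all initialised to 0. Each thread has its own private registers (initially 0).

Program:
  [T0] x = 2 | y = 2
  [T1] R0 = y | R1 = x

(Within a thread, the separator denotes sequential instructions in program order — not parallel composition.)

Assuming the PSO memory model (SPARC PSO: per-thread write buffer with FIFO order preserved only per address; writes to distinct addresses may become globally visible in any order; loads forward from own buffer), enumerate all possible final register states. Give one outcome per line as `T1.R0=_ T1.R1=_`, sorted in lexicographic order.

outcome vector order: (T1.R0,T1.R1)
|PSO outcomes| = 4

T1.R0=0 T1.R1=0
T1.R0=0 T1.R1=2
T1.R0=2 T1.R1=0
T1.R0=2 T1.R1=2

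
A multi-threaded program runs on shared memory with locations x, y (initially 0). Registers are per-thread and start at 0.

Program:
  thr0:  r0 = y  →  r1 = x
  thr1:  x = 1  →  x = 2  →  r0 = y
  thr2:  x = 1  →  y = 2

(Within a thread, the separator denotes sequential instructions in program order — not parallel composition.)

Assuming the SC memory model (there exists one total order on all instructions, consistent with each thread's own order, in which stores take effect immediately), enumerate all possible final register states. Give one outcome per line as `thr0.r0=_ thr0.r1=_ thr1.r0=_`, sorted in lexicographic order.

outcome vector order: (thr0.r0,thr0.r1,thr1.r0)
|SC outcomes| = 10

thr0.r0=0 thr0.r1=0 thr1.r0=0
thr0.r0=0 thr0.r1=0 thr1.r0=2
thr0.r0=0 thr0.r1=1 thr1.r0=0
thr0.r0=0 thr0.r1=1 thr1.r0=2
thr0.r0=0 thr0.r1=2 thr1.r0=0
thr0.r0=0 thr0.r1=2 thr1.r0=2
thr0.r0=2 thr0.r1=1 thr1.r0=0
thr0.r0=2 thr0.r1=1 thr1.r0=2
thr0.r0=2 thr0.r1=2 thr1.r0=0
thr0.r0=2 thr0.r1=2 thr1.r0=2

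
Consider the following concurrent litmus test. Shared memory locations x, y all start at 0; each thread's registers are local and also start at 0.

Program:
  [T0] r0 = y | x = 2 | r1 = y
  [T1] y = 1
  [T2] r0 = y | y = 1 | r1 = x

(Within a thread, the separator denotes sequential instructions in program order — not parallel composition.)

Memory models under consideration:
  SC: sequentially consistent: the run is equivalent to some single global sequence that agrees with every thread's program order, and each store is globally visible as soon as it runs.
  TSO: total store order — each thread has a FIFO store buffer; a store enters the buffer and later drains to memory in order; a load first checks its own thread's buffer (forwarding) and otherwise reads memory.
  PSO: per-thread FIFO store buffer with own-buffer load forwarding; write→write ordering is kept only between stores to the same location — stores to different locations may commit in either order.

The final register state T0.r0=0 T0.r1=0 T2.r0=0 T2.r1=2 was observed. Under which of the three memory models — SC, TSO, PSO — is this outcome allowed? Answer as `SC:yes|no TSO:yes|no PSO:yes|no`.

outcome vector order: (T0.r0,T0.r1,T2.r0,T2.r1)
SC: 10 outcomes — {<0 0 0 2>, <0 0 1 2>, <0 1 0 0>, <0 1 0 2>, <0 1 1 0>, <0 1 1 2>, <1 1 0 0>, <1 1 0 2>, <1 1 1 0>, <1 1 1 2>}
TSO: 12 outcomes — {<0 0 0 0>, <0 0 0 2>, <0 0 1 0>, <0 0 1 2>, <0 1 0 0>, <0 1 0 2>, <0 1 1 0>, <0 1 1 2>, <1 1 0 0>, <1 1 0 2>, <1 1 1 0>, <1 1 1 2>}
PSO: 12 outcomes — {<0 0 0 0>, <0 0 0 2>, <0 0 1 0>, <0 0 1 2>, <0 1 0 0>, <0 1 0 2>, <0 1 1 0>, <0 1 1 2>, <1 1 0 0>, <1 1 0 2>, <1 1 1 0>, <1 1 1 2>}
target <0 0 0 2> ∈ {SC,TSO,PSO}

SC:yes TSO:yes PSO:yes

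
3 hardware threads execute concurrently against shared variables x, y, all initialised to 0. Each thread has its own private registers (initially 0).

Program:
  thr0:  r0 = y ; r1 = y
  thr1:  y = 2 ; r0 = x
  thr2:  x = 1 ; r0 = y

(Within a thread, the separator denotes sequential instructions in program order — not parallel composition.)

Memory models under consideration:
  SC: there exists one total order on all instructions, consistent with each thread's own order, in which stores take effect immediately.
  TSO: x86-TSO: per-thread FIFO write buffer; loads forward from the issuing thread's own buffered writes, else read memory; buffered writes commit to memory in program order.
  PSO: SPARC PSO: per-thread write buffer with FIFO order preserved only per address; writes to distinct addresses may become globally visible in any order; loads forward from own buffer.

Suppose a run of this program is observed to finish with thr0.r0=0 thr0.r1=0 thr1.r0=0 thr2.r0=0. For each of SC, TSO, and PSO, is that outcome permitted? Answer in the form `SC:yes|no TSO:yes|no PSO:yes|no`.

outcome vector order: (thr0.r0,thr0.r1,thr1.r0,thr2.r0)
SC: 9 outcomes — {0002 0010 0012 0202 0210 0212 2202 2210 2212}
TSO: 12 outcomes — {0000 0002 0010 0012 0200 0202 0210 0212 2200 2202 2210 2212}
PSO: 12 outcomes — {0000 0002 0010 0012 0200 0202 0210 0212 2200 2202 2210 2212}
target 0000 ∈ {TSO,PSO}

SC:no TSO:yes PSO:yes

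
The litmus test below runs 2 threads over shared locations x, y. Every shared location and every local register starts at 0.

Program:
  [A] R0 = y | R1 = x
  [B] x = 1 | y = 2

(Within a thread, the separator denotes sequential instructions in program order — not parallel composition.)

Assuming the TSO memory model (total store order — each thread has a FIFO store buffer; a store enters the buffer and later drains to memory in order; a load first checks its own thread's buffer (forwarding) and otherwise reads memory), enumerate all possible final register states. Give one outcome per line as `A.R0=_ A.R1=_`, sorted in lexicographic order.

A.R0=0 A.R1=0
A.R0=0 A.R1=1
A.R0=2 A.R1=1

outcome vector order: (A.R0,A.R1)
|TSO outcomes| = 3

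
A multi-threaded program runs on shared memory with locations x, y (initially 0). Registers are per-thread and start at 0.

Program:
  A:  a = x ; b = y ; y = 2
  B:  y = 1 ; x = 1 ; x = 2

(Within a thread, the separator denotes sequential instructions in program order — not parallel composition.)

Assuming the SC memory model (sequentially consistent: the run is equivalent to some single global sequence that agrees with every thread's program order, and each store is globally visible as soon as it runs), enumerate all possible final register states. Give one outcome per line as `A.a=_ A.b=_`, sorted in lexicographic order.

outcome vector order: (A.a,A.b)
|SC outcomes| = 4

A.a=0 A.b=0
A.a=0 A.b=1
A.a=1 A.b=1
A.a=2 A.b=1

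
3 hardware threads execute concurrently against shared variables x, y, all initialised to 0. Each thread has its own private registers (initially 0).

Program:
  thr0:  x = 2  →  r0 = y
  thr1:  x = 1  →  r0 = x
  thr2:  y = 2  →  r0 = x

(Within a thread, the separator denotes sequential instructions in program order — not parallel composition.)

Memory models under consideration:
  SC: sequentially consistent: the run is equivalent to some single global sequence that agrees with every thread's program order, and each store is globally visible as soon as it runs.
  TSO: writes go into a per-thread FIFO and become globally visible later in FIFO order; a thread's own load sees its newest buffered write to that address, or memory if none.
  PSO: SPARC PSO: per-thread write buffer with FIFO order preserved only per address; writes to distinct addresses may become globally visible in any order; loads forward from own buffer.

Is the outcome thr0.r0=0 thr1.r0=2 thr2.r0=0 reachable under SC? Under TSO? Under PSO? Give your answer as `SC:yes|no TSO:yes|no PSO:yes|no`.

SC:no TSO:yes PSO:yes

outcome vector order: (thr0.r0,thr1.r0,thr2.r0)
SC (9): 0/1/1, 0/1/2, 0/2/2, 2/1/0, 2/1/1, 2/1/2, 2/2/0, 2/2/1, 2/2/2
TSO (12): 0/1/0, 0/1/1, 0/1/2, 0/2/0, 0/2/1, 0/2/2, 2/1/0, 2/1/1, 2/1/2, 2/2/0, 2/2/1, 2/2/2
PSO (12): 0/1/0, 0/1/1, 0/1/2, 0/2/0, 0/2/1, 0/2/2, 2/1/0, 2/1/1, 2/1/2, 2/2/0, 2/2/1, 2/2/2
target 0/2/0 ∈ {TSO,PSO}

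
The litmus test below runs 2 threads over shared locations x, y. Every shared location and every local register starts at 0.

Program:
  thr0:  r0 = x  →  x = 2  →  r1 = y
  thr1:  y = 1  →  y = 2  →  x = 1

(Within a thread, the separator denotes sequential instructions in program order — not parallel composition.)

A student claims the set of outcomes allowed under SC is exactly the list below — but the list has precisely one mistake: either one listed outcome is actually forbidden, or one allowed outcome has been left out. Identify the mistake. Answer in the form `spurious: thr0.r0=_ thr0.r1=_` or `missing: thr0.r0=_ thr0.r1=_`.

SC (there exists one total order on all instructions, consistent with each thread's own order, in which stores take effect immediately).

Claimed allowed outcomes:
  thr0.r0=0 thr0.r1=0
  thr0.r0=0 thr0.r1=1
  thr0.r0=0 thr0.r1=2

missing: thr0.r0=1 thr0.r1=2

outcome vector order: (thr0.r0,thr0.r1)
SC (4): <0 0>; <0 1>; <0 2>; <1 2>
SC∖claimed = {<1 2>}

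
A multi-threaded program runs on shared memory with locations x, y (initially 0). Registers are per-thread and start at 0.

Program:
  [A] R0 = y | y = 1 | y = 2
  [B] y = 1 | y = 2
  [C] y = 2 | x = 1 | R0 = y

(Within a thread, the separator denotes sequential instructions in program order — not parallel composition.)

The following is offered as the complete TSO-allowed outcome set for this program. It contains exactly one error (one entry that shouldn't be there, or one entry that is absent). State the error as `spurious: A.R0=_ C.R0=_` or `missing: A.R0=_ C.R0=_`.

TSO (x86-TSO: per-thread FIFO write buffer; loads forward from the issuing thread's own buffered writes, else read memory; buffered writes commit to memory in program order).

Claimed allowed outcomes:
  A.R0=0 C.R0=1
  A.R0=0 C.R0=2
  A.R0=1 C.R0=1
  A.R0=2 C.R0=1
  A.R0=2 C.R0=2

outcome vector order: (A.R0,C.R0)
TSO: 6 outcomes — {(0,1) (0,2) (1,1) (1,2) (2,1) (2,2)}
TSO∖claimed = {(1,2)}

missing: A.R0=1 C.R0=2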